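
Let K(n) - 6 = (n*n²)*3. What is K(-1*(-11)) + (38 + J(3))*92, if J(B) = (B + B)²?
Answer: 10807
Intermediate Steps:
J(B) = 4*B² (J(B) = (2*B)² = 4*B²)
K(n) = 6 + 3*n³ (K(n) = 6 + (n*n²)*3 = 6 + n³*3 = 6 + 3*n³)
K(-1*(-11)) + (38 + J(3))*92 = (6 + 3*(-1*(-11))³) + (38 + 4*3²)*92 = (6 + 3*11³) + (38 + 4*9)*92 = (6 + 3*1331) + (38 + 36)*92 = (6 + 3993) + 74*92 = 3999 + 6808 = 10807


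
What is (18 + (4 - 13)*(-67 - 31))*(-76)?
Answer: -68400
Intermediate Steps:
(18 + (4 - 13)*(-67 - 31))*(-76) = (18 - 9*(-98))*(-76) = (18 + 882)*(-76) = 900*(-76) = -68400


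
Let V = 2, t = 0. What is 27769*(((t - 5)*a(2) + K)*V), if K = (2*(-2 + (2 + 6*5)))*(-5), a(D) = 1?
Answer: -16939090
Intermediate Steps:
K = -300 (K = (2*(-2 + (2 + 30)))*(-5) = (2*(-2 + 32))*(-5) = (2*30)*(-5) = 60*(-5) = -300)
27769*(((t - 5)*a(2) + K)*V) = 27769*(((0 - 5)*1 - 300)*2) = 27769*((-5*1 - 300)*2) = 27769*((-5 - 300)*2) = 27769*(-305*2) = 27769*(-610) = -16939090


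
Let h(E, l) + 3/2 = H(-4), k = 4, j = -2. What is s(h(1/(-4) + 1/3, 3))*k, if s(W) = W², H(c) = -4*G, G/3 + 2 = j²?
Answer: 2601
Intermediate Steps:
G = 6 (G = -6 + 3*(-2)² = -6 + 3*4 = -6 + 12 = 6)
H(c) = -24 (H(c) = -4*6 = -24)
h(E, l) = -51/2 (h(E, l) = -3/2 - 24 = -51/2)
s(h(1/(-4) + 1/3, 3))*k = (-51/2)²*4 = (2601/4)*4 = 2601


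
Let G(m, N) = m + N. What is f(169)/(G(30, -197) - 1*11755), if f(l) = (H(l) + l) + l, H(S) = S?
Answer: -169/3974 ≈ -0.042526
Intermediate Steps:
G(m, N) = N + m
f(l) = 3*l (f(l) = (l + l) + l = 2*l + l = 3*l)
f(169)/(G(30, -197) - 1*11755) = (3*169)/((-197 + 30) - 1*11755) = 507/(-167 - 11755) = 507/(-11922) = 507*(-1/11922) = -169/3974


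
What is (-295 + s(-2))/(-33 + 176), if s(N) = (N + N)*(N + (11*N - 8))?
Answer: -167/143 ≈ -1.1678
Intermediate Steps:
s(N) = 2*N*(-8 + 12*N) (s(N) = (2*N)*(N + (-8 + 11*N)) = (2*N)*(-8 + 12*N) = 2*N*(-8 + 12*N))
(-295 + s(-2))/(-33 + 176) = (-295 + 8*(-2)*(-2 + 3*(-2)))/(-33 + 176) = (-295 + 8*(-2)*(-2 - 6))/143 = (-295 + 8*(-2)*(-8))/143 = (-295 + 128)/143 = (1/143)*(-167) = -167/143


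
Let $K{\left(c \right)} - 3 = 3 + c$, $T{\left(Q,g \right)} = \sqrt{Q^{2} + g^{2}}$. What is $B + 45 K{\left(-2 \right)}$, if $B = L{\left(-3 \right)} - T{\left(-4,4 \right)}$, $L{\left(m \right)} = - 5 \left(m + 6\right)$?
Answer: $165 - 4 \sqrt{2} \approx 159.34$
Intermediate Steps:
$L{\left(m \right)} = -30 - 5 m$ ($L{\left(m \right)} = - 5 \left(6 + m\right) = -30 - 5 m$)
$K{\left(c \right)} = 6 + c$ ($K{\left(c \right)} = 3 + \left(3 + c\right) = 6 + c$)
$B = -15 - 4 \sqrt{2}$ ($B = \left(-30 - -15\right) - \sqrt{\left(-4\right)^{2} + 4^{2}} = \left(-30 + 15\right) - \sqrt{16 + 16} = -15 - \sqrt{32} = -15 - 4 \sqrt{2} \approx -20.657$)
$B + 45 K{\left(-2 \right)} = \left(-15 - 4 \sqrt{2}\right) + 45 \left(6 - 2\right) = \left(-15 - 4 \sqrt{2}\right) + 45 \cdot 4 = \left(-15 - 4 \sqrt{2}\right) + 180 = 165 - 4 \sqrt{2}$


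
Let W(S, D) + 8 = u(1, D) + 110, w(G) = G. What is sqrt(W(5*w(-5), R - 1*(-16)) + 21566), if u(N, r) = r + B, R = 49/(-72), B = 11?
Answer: sqrt(3123982)/12 ≈ 147.29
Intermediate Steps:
R = -49/72 (R = 49*(-1/72) = -49/72 ≈ -0.68056)
u(N, r) = 11 + r (u(N, r) = r + 11 = 11 + r)
W(S, D) = 113 + D (W(S, D) = -8 + ((11 + D) + 110) = -8 + (121 + D) = 113 + D)
sqrt(W(5*w(-5), R - 1*(-16)) + 21566) = sqrt((113 + (-49/72 - 1*(-16))) + 21566) = sqrt((113 + (-49/72 + 16)) + 21566) = sqrt((113 + 1103/72) + 21566) = sqrt(9239/72 + 21566) = sqrt(1561991/72) = sqrt(3123982)/12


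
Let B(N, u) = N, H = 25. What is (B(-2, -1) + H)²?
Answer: 529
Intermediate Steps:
(B(-2, -1) + H)² = (-2 + 25)² = 23² = 529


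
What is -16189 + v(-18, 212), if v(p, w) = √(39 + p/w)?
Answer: -16189 + 5*√17490/106 ≈ -16183.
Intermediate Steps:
-16189 + v(-18, 212) = -16189 + √(39 - 18/212) = -16189 + √(39 - 18*1/212) = -16189 + √(39 - 9/106) = -16189 + √(4125/106) = -16189 + 5*√17490/106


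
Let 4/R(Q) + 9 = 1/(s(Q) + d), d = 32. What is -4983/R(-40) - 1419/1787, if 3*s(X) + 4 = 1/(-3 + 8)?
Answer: 18404543289/1647614 ≈ 11170.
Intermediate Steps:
s(X) = -19/15 (s(X) = -4/3 + 1/(3*(-3 + 8)) = -4/3 + (1/3)/5 = -4/3 + (1/3)*(1/5) = -4/3 + 1/15 = -19/15)
R(Q) = -922/2067 (R(Q) = 4/(-9 + 1/(-19/15 + 32)) = 4/(-9 + 1/(461/15)) = 4/(-9 + 15/461) = 4/(-4134/461) = 4*(-461/4134) = -922/2067)
-4983/R(-40) - 1419/1787 = -4983/(-922/2067) - 1419/1787 = -4983*(-2067/922) - 1419*1/1787 = 10299861/922 - 1419/1787 = 18404543289/1647614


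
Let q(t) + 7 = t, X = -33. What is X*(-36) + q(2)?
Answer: 1183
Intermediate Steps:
q(t) = -7 + t
X*(-36) + q(2) = -33*(-36) + (-7 + 2) = 1188 - 5 = 1183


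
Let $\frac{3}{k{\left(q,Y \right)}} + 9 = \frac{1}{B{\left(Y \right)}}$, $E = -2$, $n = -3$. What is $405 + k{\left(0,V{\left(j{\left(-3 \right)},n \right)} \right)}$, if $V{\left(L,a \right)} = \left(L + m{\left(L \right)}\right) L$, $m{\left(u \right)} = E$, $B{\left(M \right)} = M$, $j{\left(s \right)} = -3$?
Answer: $\frac{54225}{134} \approx 404.66$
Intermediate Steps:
$m{\left(u \right)} = -2$
$V{\left(L,a \right)} = L \left(-2 + L\right)$ ($V{\left(L,a \right)} = \left(L - 2\right) L = \left(-2 + L\right) L = L \left(-2 + L\right)$)
$k{\left(q,Y \right)} = \frac{3}{-9 + \frac{1}{Y}}$
$405 + k{\left(0,V{\left(j{\left(-3 \right)},n \right)} \right)} = 405 - \frac{3 \left(- 3 \left(-2 - 3\right)\right)}{-1 + 9 \left(- 3 \left(-2 - 3\right)\right)} = 405 - \frac{3 \left(\left(-3\right) \left(-5\right)\right)}{-1 + 9 \left(\left(-3\right) \left(-5\right)\right)} = 405 - \frac{45}{-1 + 9 \cdot 15} = 405 - \frac{45}{-1 + 135} = 405 - \frac{45}{134} = \frac{54225}{134}$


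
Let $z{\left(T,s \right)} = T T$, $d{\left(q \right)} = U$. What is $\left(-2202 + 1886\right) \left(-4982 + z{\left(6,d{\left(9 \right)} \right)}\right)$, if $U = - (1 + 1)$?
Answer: $1562936$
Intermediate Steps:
$U = -2$ ($U = \left(-1\right) 2 = -2$)
$d{\left(q \right)} = -2$
$z{\left(T,s \right)} = T^{2}$
$\left(-2202 + 1886\right) \left(-4982 + z{\left(6,d{\left(9 \right)} \right)}\right) = \left(-2202 + 1886\right) \left(-4982 + 6^{2}\right) = - 316 \left(-4982 + 36\right) = \left(-316\right) \left(-4946\right) = 1562936$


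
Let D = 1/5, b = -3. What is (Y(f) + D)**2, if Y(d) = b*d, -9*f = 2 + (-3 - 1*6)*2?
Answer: 5929/225 ≈ 26.351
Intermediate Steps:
D = 1/5 ≈ 0.20000
f = 16/9 (f = -(2 + (-3 - 1*6)*2)/9 = -(2 + (-3 - 6)*2)/9 = -(2 - 9*2)/9 = -(2 - 18)/9 = -1/9*(-16) = 16/9 ≈ 1.7778)
Y(d) = -3*d
(Y(f) + D)**2 = (-3*16/9 + 1/5)**2 = (-16/3 + 1/5)**2 = (-77/15)**2 = 5929/225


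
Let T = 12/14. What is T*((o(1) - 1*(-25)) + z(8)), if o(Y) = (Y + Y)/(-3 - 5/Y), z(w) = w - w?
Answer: 297/14 ≈ 21.214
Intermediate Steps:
z(w) = 0
T = 6/7 (T = 12*(1/14) = 6/7 ≈ 0.85714)
o(Y) = 2*Y/(-3 - 5/Y) (o(Y) = (2*Y)/(-3 - 5/Y) = 2*Y/(-3 - 5/Y))
T*((o(1) - 1*(-25)) + z(8)) = 6*((-2*1**2/(5 + 3*1) - 1*(-25)) + 0)/7 = 6*((-2*1/(5 + 3) + 25) + 0)/7 = 6*((-2*1/8 + 25) + 0)/7 = 6*((-2*1*1/8 + 25) + 0)/7 = 6*((-1/4 + 25) + 0)/7 = 6*(99/4 + 0)/7 = (6/7)*(99/4) = 297/14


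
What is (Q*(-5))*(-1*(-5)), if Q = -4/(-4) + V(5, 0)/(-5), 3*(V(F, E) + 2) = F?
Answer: -80/3 ≈ -26.667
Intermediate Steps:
V(F, E) = -2 + F/3
Q = 16/15 (Q = -4/(-4) + (-2 + (⅓)*5)/(-5) = -4*(-¼) + (-2 + 5/3)*(-⅕) = 1 - ⅓*(-⅕) = 1 + 1/15 = 16/15 ≈ 1.0667)
(Q*(-5))*(-1*(-5)) = ((16/15)*(-5))*(-1*(-5)) = -16/3*5 = -80/3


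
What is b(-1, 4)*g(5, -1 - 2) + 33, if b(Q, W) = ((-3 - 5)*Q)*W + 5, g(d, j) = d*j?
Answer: -522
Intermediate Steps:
b(Q, W) = 5 - 8*Q*W (b(Q, W) = (-8*Q)*W + 5 = -8*Q*W + 5 = 5 - 8*Q*W)
b(-1, 4)*g(5, -1 - 2) + 33 = (5 - 8*(-1)*4)*(5*(-1 - 2)) + 33 = (5 + 32)*(5*(-3)) + 33 = 37*(-15) + 33 = -555 + 33 = -522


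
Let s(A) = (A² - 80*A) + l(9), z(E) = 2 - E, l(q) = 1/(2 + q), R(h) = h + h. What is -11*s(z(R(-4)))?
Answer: 7699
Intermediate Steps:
R(h) = 2*h
s(A) = 1/11 + A² - 80*A (s(A) = (A² - 80*A) + 1/(2 + 9) = (A² - 80*A) + 1/11 = 1/11 + A² - 80*A)
-11*s(z(R(-4))) = -11*(1/11 + (2 - 2*(-4))² - 80*(2 - 2*(-4))) = -11*(1/11 + (2 - 1*(-8))² - 80*(2 - 1*(-8))) = -11*(1/11 + (2 + 8)² - 80*(2 + 8)) = -11*(1/11 + 10² - 80*10) = -11*(1/11 + 100 - 800) = -11*(-7699/11) = 7699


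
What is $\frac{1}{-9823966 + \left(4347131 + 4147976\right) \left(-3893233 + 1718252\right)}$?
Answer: $- \frac{1}{18476706141933} \approx -5.4122 \cdot 10^{-14}$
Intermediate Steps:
$\frac{1}{-9823966 + \left(4347131 + 4147976\right) \left(-3893233 + 1718252\right)} = \frac{1}{-9823966 + 8495107 \left(-2174981\right)} = \frac{1}{-9823966 - 18476696317967} = \frac{1}{-18476706141933} = - \frac{1}{18476706141933}$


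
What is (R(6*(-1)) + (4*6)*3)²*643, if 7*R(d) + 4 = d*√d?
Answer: 160611112/49 - 3858000*I*√6/49 ≈ 3.2778e+6 - 1.9286e+5*I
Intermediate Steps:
R(d) = -4/7 + d^(3/2)/7 (R(d) = -4/7 + (d*√d)/7 = -4/7 + d^(3/2)/7)
(R(6*(-1)) + (4*6)*3)²*643 = ((-4/7 + (6*(-1))^(3/2)/7) + (4*6)*3)²*643 = ((-4/7 + (-6)^(3/2)/7) + 24*3)²*643 = ((-4/7 + (-6*I*√6)/7) + 72)²*643 = ((-4/7 - 6*I*√6/7) + 72)²*643 = (500/7 - 6*I*√6/7)²*643 = 643*(500/7 - 6*I*√6/7)²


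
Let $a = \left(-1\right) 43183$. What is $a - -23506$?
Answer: $-19677$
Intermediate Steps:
$a = -43183$
$a - -23506 = -43183 - -23506 = -43183 + 23506 = -19677$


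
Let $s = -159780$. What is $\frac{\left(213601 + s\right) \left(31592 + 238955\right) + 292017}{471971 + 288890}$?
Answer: $\frac{14561402104}{760861} \approx 19138.0$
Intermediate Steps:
$\frac{\left(213601 + s\right) \left(31592 + 238955\right) + 292017}{471971 + 288890} = \frac{\left(213601 - 159780\right) \left(31592 + 238955\right) + 292017}{471971 + 288890} = \frac{53821 \cdot 270547 + 292017}{760861} = \left(14561110087 + 292017\right) \frac{1}{760861} = 14561402104 \cdot \frac{1}{760861} = \frac{14561402104}{760861}$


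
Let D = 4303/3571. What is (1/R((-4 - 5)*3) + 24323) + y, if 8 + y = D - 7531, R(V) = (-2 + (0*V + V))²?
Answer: 50409515818/3003211 ≈ 16785.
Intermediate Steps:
D = 4303/3571 (D = 4303*(1/3571) = 4303/3571 ≈ 1.2050)
R(V) = (-2 + V)² (R(V) = (-2 + (0 + V))² = (-2 + V)²)
y = -26917466/3571 (y = -8 + (4303/3571 - 7531) = -8 - 26888898/3571 = -26917466/3571 ≈ -7537.8)
(1/R((-4 - 5)*3) + 24323) + y = (1/((-2 + (-4 - 5)*3)²) + 24323) - 26917466/3571 = (1/((-2 - 9*3)²) + 24323) - 26917466/3571 = (1/((-2 - 27)²) + 24323) - 26917466/3571 = (1/((-29)²) + 24323) - 26917466/3571 = (1/841 + 24323) - 26917466/3571 = 20455644/841 - 26917466/3571 = 50409515818/3003211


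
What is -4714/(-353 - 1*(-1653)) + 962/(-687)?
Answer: -2244559/446550 ≈ -5.0264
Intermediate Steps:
-4714/(-353 - 1*(-1653)) + 962/(-687) = -4714/(-353 + 1653) + 962*(-1/687) = -4714/1300 - 962/687 = -4714*1/1300 - 962/687 = -2357/650 - 962/687 = -2244559/446550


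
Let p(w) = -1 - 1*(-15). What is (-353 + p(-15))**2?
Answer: 114921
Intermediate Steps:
p(w) = 14 (p(w) = -1 + 15 = 14)
(-353 + p(-15))**2 = (-353 + 14)**2 = (-339)**2 = 114921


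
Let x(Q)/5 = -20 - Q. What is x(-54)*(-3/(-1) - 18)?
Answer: -2550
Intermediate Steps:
x(Q) = -100 - 5*Q (x(Q) = 5*(-20 - Q) = -100 - 5*Q)
x(-54)*(-3/(-1) - 18) = (-100 - 5*(-54))*(-3/(-1) - 18) = (-100 + 270)*(-3*(-1) - 18) = 170*(3 - 18) = 170*(-15) = -2550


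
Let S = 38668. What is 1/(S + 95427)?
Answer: 1/134095 ≈ 7.4574e-6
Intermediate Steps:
1/(S + 95427) = 1/(38668 + 95427) = 1/134095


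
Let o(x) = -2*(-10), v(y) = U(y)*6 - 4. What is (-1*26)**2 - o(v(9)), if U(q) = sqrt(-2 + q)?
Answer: 656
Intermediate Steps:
v(y) = -4 + 6*sqrt(-2 + y) (v(y) = sqrt(-2 + y)*6 - 4 = 6*sqrt(-2 + y) - 4 = -4 + 6*sqrt(-2 + y))
o(x) = 20
(-1*26)**2 - o(v(9)) = (-1*26)**2 - 1*20 = (-26)**2 - 20 = 676 - 20 = 656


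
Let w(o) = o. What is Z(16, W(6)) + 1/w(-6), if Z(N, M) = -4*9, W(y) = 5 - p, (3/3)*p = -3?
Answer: -217/6 ≈ -36.167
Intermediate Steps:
p = -3
W(y) = 8 (W(y) = 5 - 1*(-3) = 5 + 3 = 8)
Z(N, M) = -36
Z(16, W(6)) + 1/w(-6) = -36 + 1/(-6) = -36 - ⅙ = -217/6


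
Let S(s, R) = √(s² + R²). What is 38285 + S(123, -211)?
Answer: 38285 + 5*√2386 ≈ 38529.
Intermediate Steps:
S(s, R) = √(R² + s²)
38285 + S(123, -211) = 38285 + √((-211)² + 123²) = 38285 + √(44521 + 15129) = 38285 + √59650 = 38285 + 5*√2386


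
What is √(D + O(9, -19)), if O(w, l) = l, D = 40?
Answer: √21 ≈ 4.5826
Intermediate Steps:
√(D + O(9, -19)) = √(40 - 19) = √21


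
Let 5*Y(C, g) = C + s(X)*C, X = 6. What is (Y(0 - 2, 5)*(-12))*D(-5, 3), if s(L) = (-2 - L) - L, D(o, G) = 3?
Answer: -936/5 ≈ -187.20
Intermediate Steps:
s(L) = -2 - 2*L
Y(C, g) = -13*C/5 (Y(C, g) = (C + (-2 - 2*6)*C)/5 = (C + (-2 - 12)*C)/5 = (C - 14*C)/5 = (-13*C)/5 = -13*C/5)
(Y(0 - 2, 5)*(-12))*D(-5, 3) = (-13*(0 - 2)/5*(-12))*3 = (-13/5*(-2)*(-12))*3 = ((26/5)*(-12))*3 = -312/5*3 = -936/5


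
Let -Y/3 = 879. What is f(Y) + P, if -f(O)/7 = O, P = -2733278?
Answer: -2714819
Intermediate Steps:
Y = -2637 (Y = -3*879 = -2637)
f(O) = -7*O
f(Y) + P = -7*(-2637) - 2733278 = 18459 - 2733278 = -2714819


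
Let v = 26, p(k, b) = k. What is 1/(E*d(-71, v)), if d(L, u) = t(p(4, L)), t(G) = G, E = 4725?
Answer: 1/18900 ≈ 5.2910e-5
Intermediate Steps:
d(L, u) = 4
1/(E*d(-71, v)) = 1/(4725*4) = (1/4725)*(1/4) = 1/18900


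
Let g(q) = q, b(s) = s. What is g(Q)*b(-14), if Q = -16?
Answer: 224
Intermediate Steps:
g(Q)*b(-14) = -16*(-14) = 224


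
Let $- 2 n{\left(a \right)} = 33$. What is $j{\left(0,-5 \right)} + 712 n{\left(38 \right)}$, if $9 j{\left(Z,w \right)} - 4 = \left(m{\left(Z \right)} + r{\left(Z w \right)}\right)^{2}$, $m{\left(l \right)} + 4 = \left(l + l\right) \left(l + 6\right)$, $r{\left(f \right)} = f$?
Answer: $- \frac{105712}{9} \approx -11746.0$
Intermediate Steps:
$n{\left(a \right)} = - \frac{33}{2}$ ($n{\left(a \right)} = \left(- \frac{1}{2}\right) 33 = - \frac{33}{2}$)
$m{\left(l \right)} = -4 + 2 l \left(6 + l\right)$ ($m{\left(l \right)} = -4 + \left(l + l\right) \left(l + 6\right) = -4 + 2 l \left(6 + l\right)$)
$j{\left(Z,w \right)} = \frac{4}{9} + \frac{\left(-4 + 2 Z^{2} + 12 Z + Z w\right)^{2}}{9}$ ($j{\left(Z,w \right)} = \frac{4}{9} + \frac{\left(\left(-4 + 2 Z^{2} + 12 Z\right) + Z w\right)^{2}}{9} = \frac{4}{9} + \frac{\left(-4 + 2 Z^{2} + 12 Z + Z w\right)^{2}}{9}$)
$j{\left(0,-5 \right)} + 712 n{\left(38 \right)} = \left(\frac{4}{9} + \frac{\left(-4 + 2 \cdot 0^{2} + 12 \cdot 0 + 0 \left(-5\right)\right)^{2}}{9}\right) + 712 \left(- \frac{33}{2}\right) = \left(\frac{4}{9} + \frac{\left(-4 + 2 \cdot 0 + 0 + 0\right)^{2}}{9}\right) - 11748 = \left(\frac{4}{9} + \frac{\left(-4 + 0 + 0 + 0\right)^{2}}{9}\right) - 11748 = \left(\frac{4}{9} + \frac{\left(-4\right)^{2}}{9}\right) - 11748 = \left(\frac{4}{9} + \frac{1}{9} \cdot 16\right) - 11748 = \left(\frac{4}{9} + \frac{16}{9}\right) - 11748 = \frac{20}{9} - 11748 = - \frac{105712}{9}$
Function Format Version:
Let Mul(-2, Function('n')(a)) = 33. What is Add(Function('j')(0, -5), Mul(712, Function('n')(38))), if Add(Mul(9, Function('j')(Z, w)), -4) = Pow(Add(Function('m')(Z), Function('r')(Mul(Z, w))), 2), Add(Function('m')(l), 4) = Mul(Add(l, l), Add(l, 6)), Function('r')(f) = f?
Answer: Rational(-105712, 9) ≈ -11746.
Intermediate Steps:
Function('n')(a) = Rational(-33, 2) (Function('n')(a) = Mul(Rational(-1, 2), 33) = Rational(-33, 2))
Function('m')(l) = Add(-4, Mul(2, l, Add(6, l))) (Function('m')(l) = Add(-4, Mul(Add(l, l), Add(l, 6))) = Add(-4, Mul(Mul(2, l), Add(6, l))) = Add(-4, Mul(2, l, Add(6, l))))
Function('j')(Z, w) = Add(Rational(4, 9), Mul(Rational(1, 9), Pow(Add(-4, Mul(2, Pow(Z, 2)), Mul(12, Z), Mul(Z, w)), 2))) (Function('j')(Z, w) = Add(Rational(4, 9), Mul(Rational(1, 9), Pow(Add(Add(-4, Mul(2, Pow(Z, 2)), Mul(12, Z)), Mul(Z, w)), 2))) = Add(Rational(4, 9), Mul(Rational(1, 9), Pow(Add(-4, Mul(2, Pow(Z, 2)), Mul(12, Z), Mul(Z, w)), 2))))
Add(Function('j')(0, -5), Mul(712, Function('n')(38))) = Add(Add(Rational(4, 9), Mul(Rational(1, 9), Pow(Add(-4, Mul(2, Pow(0, 2)), Mul(12, 0), Mul(0, -5)), 2))), Mul(712, Rational(-33, 2))) = Add(Add(Rational(4, 9), Mul(Rational(1, 9), Pow(Add(-4, Mul(2, 0), 0, 0), 2))), -11748) = Add(Add(Rational(4, 9), Mul(Rational(1, 9), Pow(Add(-4, 0, 0, 0), 2))), -11748) = Add(Add(Rational(4, 9), Mul(Rational(1, 9), Pow(-4, 2))), -11748) = Add(Add(Rational(4, 9), Mul(Rational(1, 9), 16)), -11748) = Add(Add(Rational(4, 9), Rational(16, 9)), -11748) = Add(Rational(20, 9), -11748) = Rational(-105712, 9)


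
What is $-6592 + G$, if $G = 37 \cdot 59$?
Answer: $-4409$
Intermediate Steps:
$G = 2183$
$-6592 + G = -6592 + 2183 = -4409$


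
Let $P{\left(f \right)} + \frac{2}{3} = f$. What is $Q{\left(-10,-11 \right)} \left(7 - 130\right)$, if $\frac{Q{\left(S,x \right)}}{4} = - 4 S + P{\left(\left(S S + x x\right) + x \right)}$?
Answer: $-122672$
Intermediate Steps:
$P{\left(f \right)} = - \frac{2}{3} + f$
$Q{\left(S,x \right)} = - \frac{8}{3} - 16 S + 4 x + 4 S^{2} + 4 x^{2}$ ($Q{\left(S,x \right)} = 4 \left(- 4 S - \left(\frac{2}{3} - x - S S - x x\right)\right) = 4 \left(- 4 S - \left(\frac{2}{3} - x - S^{2} - x^{2}\right)\right) = 4 \left(- 4 S + \left(- \frac{2}{3} + x + S^{2} + x^{2}\right)\right) = 4 \left(- \frac{2}{3} + x + S^{2} + x^{2} - 4 S\right) = - \frac{8}{3} - 16 S + 4 x + 4 S^{2} + 4 x^{2}$)
$Q{\left(-10,-11 \right)} \left(7 - 130\right) = \left(- \frac{8}{3} - -160 + 4 \left(-11\right) + 4 \left(-10\right)^{2} + 4 \left(-11\right)^{2}\right) \left(7 - 130\right) = \left(- \frac{8}{3} + 160 - 44 + 4 \cdot 100 + 4 \cdot 121\right) \left(-123\right) = \left(- \frac{8}{3} + 160 - 44 + 400 + 484\right) \left(-123\right) = \frac{2992}{3} \left(-123\right) = -122672$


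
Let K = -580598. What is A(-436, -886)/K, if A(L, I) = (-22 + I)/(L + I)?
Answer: -227/191887639 ≈ -1.1830e-6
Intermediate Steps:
A(L, I) = (-22 + I)/(I + L)
A(-436, -886)/K = ((-22 - 886)/(-886 - 436))/(-580598) = (-908/(-1322))*(-1/580598) = -1/1322*(-908)*(-1/580598) = (454/661)*(-1/580598) = -227/191887639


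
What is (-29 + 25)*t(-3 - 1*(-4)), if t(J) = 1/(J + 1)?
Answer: -2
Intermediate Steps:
t(J) = 1/(1 + J)
(-29 + 25)*t(-3 - 1*(-4)) = (-29 + 25)/(1 + (-3 - 1*(-4))) = -4/(1 + (-3 + 4)) = -4/(1 + 1) = -4/2 = -4*½ = -2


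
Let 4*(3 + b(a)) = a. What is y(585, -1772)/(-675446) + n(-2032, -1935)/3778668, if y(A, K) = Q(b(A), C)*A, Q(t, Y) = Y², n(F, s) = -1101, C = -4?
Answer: -6018666421/425381030988 ≈ -0.014149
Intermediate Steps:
b(a) = -3 + a/4
y(A, K) = 16*A (y(A, K) = (-4)²*A = 16*A)
y(585, -1772)/(-675446) + n(-2032, -1935)/3778668 = (16*585)/(-675446) - 1101/3778668 = 9360*(-1/675446) - 1101*1/3778668 = -4680/337723 - 367/1259556 = -6018666421/425381030988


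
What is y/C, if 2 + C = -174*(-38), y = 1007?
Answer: 1007/6610 ≈ 0.15234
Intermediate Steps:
C = 6610 (C = -2 - 174*(-38) = -2 + 6612 = 6610)
y/C = 1007/6610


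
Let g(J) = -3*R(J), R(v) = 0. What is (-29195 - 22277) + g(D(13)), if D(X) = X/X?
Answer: -51472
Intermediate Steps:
D(X) = 1
g(J) = 0 (g(J) = -3*0 = 0)
(-29195 - 22277) + g(D(13)) = (-29195 - 22277) + 0 = -51472 + 0 = -51472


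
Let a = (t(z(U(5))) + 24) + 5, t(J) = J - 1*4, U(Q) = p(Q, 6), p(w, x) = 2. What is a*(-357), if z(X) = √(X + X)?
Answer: -9639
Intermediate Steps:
U(Q) = 2
z(X) = √2*√X (z(X) = √(2*X) = √2*√X)
t(J) = -4 + J (t(J) = J - 4 = -4 + J)
a = 27 (a = ((-4 + √2*√2) + 24) + 5 = ((-4 + 2) + 24) + 5 = (-2 + 24) + 5 = 22 + 5 = 27)
a*(-357) = 27*(-357) = -9639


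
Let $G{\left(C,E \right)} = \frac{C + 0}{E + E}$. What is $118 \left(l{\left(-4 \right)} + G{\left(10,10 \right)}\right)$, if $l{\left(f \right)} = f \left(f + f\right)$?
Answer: $3835$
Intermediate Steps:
$l{\left(f \right)} = 2 f^{2}$ ($l{\left(f \right)} = f 2 f = 2 f^{2}$)
$G{\left(C,E \right)} = \frac{C}{2 E}$
$118 \left(l{\left(-4 \right)} + G{\left(10,10 \right)}\right) = 118 \left(2 \left(-4\right)^{2} + \frac{1}{2} \cdot 10 \cdot \frac{1}{10}\right) = 118 \left(2 \cdot 16 + \frac{1}{2} \cdot 10 \cdot \frac{1}{10}\right) = 118 \left(32 + \frac{1}{2}\right) = 118 \cdot \frac{65}{2} = 3835$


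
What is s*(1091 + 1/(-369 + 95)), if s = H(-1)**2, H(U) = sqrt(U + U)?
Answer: -298933/137 ≈ -2182.0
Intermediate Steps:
H(U) = sqrt(2)*sqrt(U) (H(U) = sqrt(2*U) = sqrt(2)*sqrt(U))
s = -2 (s = (sqrt(2)*sqrt(-1))**2 = (sqrt(2)*I)**2 = (I*sqrt(2))**2 = -2)
s*(1091 + 1/(-369 + 95)) = -2*(1091 + 1/(-369 + 95)) = -2*(1091 + 1/(-274)) = -2*(1091 - 1/274) = -2*298933/274 = -298933/137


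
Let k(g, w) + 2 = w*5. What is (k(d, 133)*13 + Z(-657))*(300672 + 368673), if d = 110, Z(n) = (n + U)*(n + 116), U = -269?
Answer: 341088171825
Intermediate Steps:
Z(n) = (-269 + n)*(116 + n) (Z(n) = (n - 269)*(n + 116) = (-269 + n)*(116 + n))
k(g, w) = -2 + 5*w (k(g, w) = -2 + w*5 = -2 + 5*w)
(k(d, 133)*13 + Z(-657))*(300672 + 368673) = ((-2 + 5*133)*13 + (-31204 + (-657)² - 153*(-657)))*(300672 + 368673) = ((-2 + 665)*13 + (-31204 + 431649 + 100521))*669345 = (663*13 + 500966)*669345 = (8619 + 500966)*669345 = 509585*669345 = 341088171825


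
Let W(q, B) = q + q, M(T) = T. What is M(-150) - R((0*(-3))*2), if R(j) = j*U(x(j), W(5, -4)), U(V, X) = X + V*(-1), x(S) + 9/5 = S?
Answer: -150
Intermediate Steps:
W(q, B) = 2*q
x(S) = -9/5 + S
U(V, X) = X - V
R(j) = j*(59/5 - j) (R(j) = j*(2*5 - (-9/5 + j)) = j*(10 + (9/5 - j)) = j*(59/5 - j))
M(-150) - R((0*(-3))*2) = -150 - (0*(-3))*2*(59 - 5*0*(-3)*2)/5 = -150 - 0*2*(59 - 0*2)/5 = -150 - 0*(59 - 5*0)/5 = -150 - 0*(59 + 0)/5 = -150 - 0*59/5 = -150 - 1*0 = -150 + 0 = -150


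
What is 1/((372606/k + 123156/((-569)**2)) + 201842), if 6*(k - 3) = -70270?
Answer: 437401111/88272161973545 ≈ 4.9551e-6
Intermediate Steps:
k = -35126/3 (k = 3 + (1/6)*(-70270) = 3 - 35135/3 = -35126/3 ≈ -11709.)
1/((372606/k + 123156/((-569)**2)) + 201842) = 1/((372606/(-35126/3) + 123156/((-569)**2)) + 201842) = 1/((372606*(-3/35126) + 123156/323761) + 201842) = 1/((-42993/1351 + 123156*(1/323761)) + 201842) = 1/((-42993/1351 + 123156/323761) + 201842) = 1/(-13753072917/437401111 + 201842) = 1/(88272161973545/437401111) = 437401111/88272161973545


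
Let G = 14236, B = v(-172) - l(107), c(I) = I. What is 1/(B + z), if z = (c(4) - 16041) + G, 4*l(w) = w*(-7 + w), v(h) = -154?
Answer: -1/4630 ≈ -0.00021598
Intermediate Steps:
l(w) = w*(-7 + w)/4 (l(w) = (w*(-7 + w))/4 = w*(-7 + w)/4)
B = -2829 (B = -154 - 107*(-7 + 107)/4 = -154 - 107*100/4 = -154 - 1*2675 = -154 - 2675 = -2829)
z = -1801 (z = (4 - 16041) + 14236 = -16037 + 14236 = -1801)
1/(B + z) = 1/(-2829 - 1801) = 1/(-4630) = -1/4630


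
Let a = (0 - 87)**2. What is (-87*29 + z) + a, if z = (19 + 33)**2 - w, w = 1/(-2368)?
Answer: 18352001/2368 ≈ 7750.0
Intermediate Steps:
w = -1/2368 ≈ -0.00042230
a = 7569 (a = (-87)**2 = 7569)
z = 6403073/2368 (z = (19 + 33)**2 - 1*(-1/2368) = 52**2 + 1/2368 = 2704 + 1/2368 = 6403073/2368 ≈ 2704.0)
(-87*29 + z) + a = (-87*29 + 6403073/2368) + 7569 = (-2523 + 6403073/2368) + 7569 = 428609/2368 + 7569 = 18352001/2368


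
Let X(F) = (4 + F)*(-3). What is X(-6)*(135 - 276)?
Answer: -846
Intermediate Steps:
X(F) = -12 - 3*F
X(-6)*(135 - 276) = (-12 - 3*(-6))*(135 - 276) = (-12 + 18)*(-141) = 6*(-141) = -846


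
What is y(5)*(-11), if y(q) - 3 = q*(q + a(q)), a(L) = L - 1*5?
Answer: -308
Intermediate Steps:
a(L) = -5 + L (a(L) = L - 5 = -5 + L)
y(q) = 3 + q*(-5 + 2*q) (y(q) = 3 + q*(q + (-5 + q)) = 3 + q*(-5 + 2*q))
y(5)*(-11) = (3 + 5**2 + 5*(-5 + 5))*(-11) = (3 + 25 + 5*0)*(-11) = (3 + 25 + 0)*(-11) = 28*(-11) = -308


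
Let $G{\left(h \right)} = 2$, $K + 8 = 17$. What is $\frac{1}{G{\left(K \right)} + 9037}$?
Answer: $\frac{1}{9039} \approx 0.00011063$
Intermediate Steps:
$K = 9$ ($K = -8 + 17 = 9$)
$\frac{1}{G{\left(K \right)} + 9037} = \frac{1}{2 + 9037} = \frac{1}{9039}$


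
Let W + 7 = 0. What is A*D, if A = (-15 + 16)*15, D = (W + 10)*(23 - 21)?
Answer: 90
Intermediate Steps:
W = -7 (W = -7 + 0 = -7)
D = 6 (D = (-7 + 10)*(23 - 21) = 3*2 = 6)
A = 15 (A = 1*15 = 15)
A*D = 15*6 = 90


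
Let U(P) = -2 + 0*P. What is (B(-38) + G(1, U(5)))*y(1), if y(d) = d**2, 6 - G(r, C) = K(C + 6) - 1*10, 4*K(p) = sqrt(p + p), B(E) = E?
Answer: -22 - sqrt(2)/2 ≈ -22.707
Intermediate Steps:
K(p) = sqrt(2)*sqrt(p)/4 (K(p) = sqrt(p + p)/4 = sqrt(2*p)/4 = (sqrt(2)*sqrt(p))/4 = sqrt(2)*sqrt(p)/4)
U(P) = -2 (U(P) = -2 + 0 = -2)
G(r, C) = 16 - sqrt(2)*sqrt(6 + C)/4 (G(r, C) = 6 - (sqrt(2)*sqrt(C + 6)/4 - 1*10) = 6 - (sqrt(2)*sqrt(6 + C)/4 - 10) = 6 - (-10 + sqrt(2)*sqrt(6 + C)/4) = 6 + (10 - sqrt(2)*sqrt(6 + C)/4) = 16 - sqrt(2)*sqrt(6 + C)/4)
(B(-38) + G(1, U(5)))*y(1) = (-38 + (16 - sqrt(12 + 2*(-2))/4))*1**2 = (-38 + (16 - sqrt(12 - 4)/4))*1 = (-38 + (16 - sqrt(2)/2))*1 = (-22 - sqrt(2)/2)*1 = -22 - sqrt(2)/2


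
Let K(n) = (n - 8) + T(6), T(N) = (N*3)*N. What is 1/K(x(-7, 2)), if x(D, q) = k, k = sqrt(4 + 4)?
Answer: 25/2498 - sqrt(2)/4996 ≈ 0.0097249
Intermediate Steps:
T(N) = 3*N**2 (T(N) = (3*N)*N = 3*N**2)
k = 2*sqrt(2) (k = sqrt(8) = 2*sqrt(2) ≈ 2.8284)
x(D, q) = 2*sqrt(2)
K(n) = 100 + n (K(n) = (n - 8) + 3*6**2 = (-8 + n) + 3*36 = (-8 + n) + 108 = 100 + n)
1/K(x(-7, 2)) = 1/(100 + 2*sqrt(2))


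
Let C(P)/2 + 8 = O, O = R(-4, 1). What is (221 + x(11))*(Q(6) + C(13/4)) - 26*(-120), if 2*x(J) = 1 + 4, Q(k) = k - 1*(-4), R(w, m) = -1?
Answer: 1332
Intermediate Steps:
O = -1
C(P) = -18 (C(P) = -16 + 2*(-1) = -16 - 2 = -18)
Q(k) = 4 + k (Q(k) = k + 4 = 4 + k)
x(J) = 5/2 (x(J) = (1 + 4)/2 = (1/2)*5 = 5/2)
(221 + x(11))*(Q(6) + C(13/4)) - 26*(-120) = (221 + 5/2)*((4 + 6) - 18) - 26*(-120) = 447*(10 - 18)/2 + 3120 = (447/2)*(-8) + 3120 = -1788 + 3120 = 1332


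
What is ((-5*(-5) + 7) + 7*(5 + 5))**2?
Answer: 10404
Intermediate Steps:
((-5*(-5) + 7) + 7*(5 + 5))**2 = ((25 + 7) + 7*10)**2 = (32 + 70)**2 = 102**2 = 10404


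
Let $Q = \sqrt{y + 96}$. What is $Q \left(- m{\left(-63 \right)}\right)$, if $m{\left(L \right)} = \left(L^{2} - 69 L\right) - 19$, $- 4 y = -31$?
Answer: $- \frac{8297 \sqrt{415}}{2} \approx -84511.0$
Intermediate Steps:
$y = \frac{31}{4}$ ($y = \left(- \frac{1}{4}\right) \left(-31\right) = \frac{31}{4} \approx 7.75$)
$m{\left(L \right)} = -19 + L^{2} - 69 L$
$Q = \frac{\sqrt{415}}{2}$ ($Q = \sqrt{\frac{31}{4} + 96} = \sqrt{\frac{415}{4}} = \frac{\sqrt{415}}{2} \approx 10.186$)
$Q \left(- m{\left(-63 \right)}\right) = \frac{\sqrt{415}}{2} \left(- (-19 + \left(-63\right)^{2} - -4347)\right) = \frac{\sqrt{415}}{2} \left(- (-19 + 3969 + 4347)\right) = \frac{\sqrt{415}}{2} \left(\left(-1\right) 8297\right) = \frac{\sqrt{415}}{2} \left(-8297\right) = - \frac{8297 \sqrt{415}}{2}$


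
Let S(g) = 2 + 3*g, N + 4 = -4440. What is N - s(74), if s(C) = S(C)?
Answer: -4668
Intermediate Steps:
N = -4444 (N = -4 - 4440 = -4444)
s(C) = 2 + 3*C
N - s(74) = -4444 - (2 + 3*74) = -4444 - (2 + 222) = -4444 - 1*224 = -4444 - 224 = -4668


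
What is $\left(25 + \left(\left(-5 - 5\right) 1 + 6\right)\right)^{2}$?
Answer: $441$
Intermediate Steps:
$\left(25 + \left(\left(-5 - 5\right) 1 + 6\right)\right)^{2} = \left(25 + \left(\left(-10\right) 1 + 6\right)\right)^{2} = \left(25 + \left(-10 + 6\right)\right)^{2} = \left(25 - 4\right)^{2} = 21^{2} = 441$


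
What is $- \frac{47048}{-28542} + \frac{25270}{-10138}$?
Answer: $- \frac{61070929}{72339699} \approx -0.84422$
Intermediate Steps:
$- \frac{47048}{-28542} + \frac{25270}{-10138} = \left(-47048\right) \left(- \frac{1}{28542}\right) + 25270 \left(- \frac{1}{10138}\right) = \frac{23524}{14271} - \frac{12635}{5069} = - \frac{61070929}{72339699}$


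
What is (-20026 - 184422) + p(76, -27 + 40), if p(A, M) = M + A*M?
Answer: -203447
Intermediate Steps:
(-20026 - 184422) + p(76, -27 + 40) = (-20026 - 184422) + (-27 + 40)*(1 + 76) = -204448 + 13*77 = -204448 + 1001 = -203447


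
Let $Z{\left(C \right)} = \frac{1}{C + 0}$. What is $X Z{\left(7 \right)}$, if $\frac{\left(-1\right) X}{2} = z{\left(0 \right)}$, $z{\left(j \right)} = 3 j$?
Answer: $0$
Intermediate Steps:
$Z{\left(C \right)} = \frac{1}{C}$
$X = 0$ ($X = - 2 \cdot 3 \cdot 0 = \left(-2\right) 0 = 0$)
$X Z{\left(7 \right)} = \frac{0}{7} = 0 \cdot \frac{1}{7} = 0$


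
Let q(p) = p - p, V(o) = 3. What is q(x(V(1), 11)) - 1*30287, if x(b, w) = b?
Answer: -30287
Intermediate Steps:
q(p) = 0
q(x(V(1), 11)) - 1*30287 = 0 - 1*30287 = 0 - 30287 = -30287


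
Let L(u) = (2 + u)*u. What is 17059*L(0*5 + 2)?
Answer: 136472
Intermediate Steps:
L(u) = u*(2 + u)
17059*L(0*5 + 2) = 17059*((0*5 + 2)*(2 + (0*5 + 2))) = 17059*((0 + 2)*(2 + (0 + 2))) = 17059*(2*(2 + 2)) = 17059*(2*4) = 17059*8 = 136472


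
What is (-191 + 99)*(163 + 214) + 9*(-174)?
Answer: -36250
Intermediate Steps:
(-191 + 99)*(163 + 214) + 9*(-174) = -92*377 - 1566 = -34684 - 1566 = -36250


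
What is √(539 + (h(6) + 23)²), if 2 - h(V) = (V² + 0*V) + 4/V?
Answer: 14*√31/3 ≈ 25.983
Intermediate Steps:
h(V) = 2 - V² - 4/V (h(V) = 2 - ((V² + 0*V) + 4/V) = 2 - ((V² + 0) + 4/V) = 2 - (V² + 4/V) = 2 + (-V² - 4/V) = 2 - V² - 4/V)
√(539 + (h(6) + 23)²) = √(539 + ((2 - 1*6² - 4/6) + 23)²) = √(539 + ((2 - 1*36 - 4*⅙) + 23)²) = √(539 + ((2 - 36 - ⅔) + 23)²) = √(539 + (-104/3 + 23)²) = √(539 + (-35/3)²) = √(539 + 1225/9) = √(6076/9) = 14*√31/3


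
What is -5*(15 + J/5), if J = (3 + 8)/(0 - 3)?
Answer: -214/3 ≈ -71.333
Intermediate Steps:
J = -11/3 (J = 11/(-3) = 11*(-1/3) = -11/3 ≈ -3.6667)
-5*(15 + J/5) = -5*(15 - 11/3/5) = -5*(15 - 11/3*1/5) = -5*(15 - 11/15) = -5*214/15 = -214/3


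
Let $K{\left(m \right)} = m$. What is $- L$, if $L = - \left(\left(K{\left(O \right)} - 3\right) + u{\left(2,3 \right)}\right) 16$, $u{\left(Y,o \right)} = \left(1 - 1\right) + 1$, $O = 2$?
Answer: $0$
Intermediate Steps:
$u{\left(Y,o \right)} = 1$ ($u{\left(Y,o \right)} = 0 + 1 = 1$)
$L = 0$ ($L = - \left(\left(2 - 3\right) + 1\right) 16 = - \left(-1 + 1\right) 16 = - 0 \cdot 16 = \left(-1\right) 0 = 0$)
$- L = \left(-1\right) 0 = 0$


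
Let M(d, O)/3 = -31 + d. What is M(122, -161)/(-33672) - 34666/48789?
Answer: -393530983/547607736 ≈ -0.71864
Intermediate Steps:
M(d, O) = -93 + 3*d (M(d, O) = 3*(-31 + d) = -93 + 3*d)
M(122, -161)/(-33672) - 34666/48789 = (-93 + 3*122)/(-33672) - 34666/48789 = (-93 + 366)*(-1/33672) - 34666*1/48789 = 273*(-1/33672) - 34666/48789 = -91/11224 - 34666/48789 = -393530983/547607736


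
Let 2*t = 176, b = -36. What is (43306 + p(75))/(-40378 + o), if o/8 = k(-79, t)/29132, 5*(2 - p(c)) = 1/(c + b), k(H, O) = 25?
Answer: -61505364697/57344220180 ≈ -1.0726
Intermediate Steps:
t = 88 (t = (½)*176 = 88)
p(c) = 2 - 1/(5*(-36 + c)) (p(c) = 2 - 1/(5*(c - 36)) = 2 - 1/(5*(-36 + c)))
o = 50/7283 (o = 8*(25/29132) = 50/7283 ≈ 0.0068653)
(43306 + p(75))/(-40378 + o) = (43306 + (-361 + 10*75)/(5*(-36 + 75)))/(-40378 + 50/7283) = (43306 + (⅕)*(-361 + 750)/39)/(-294072924/7283) = (43306 + (⅕)*(1/39)*389)*(-7283/294072924) = (43306 + 389/195)*(-7283/294072924) = (8445059/195)*(-7283/294072924) = -61505364697/57344220180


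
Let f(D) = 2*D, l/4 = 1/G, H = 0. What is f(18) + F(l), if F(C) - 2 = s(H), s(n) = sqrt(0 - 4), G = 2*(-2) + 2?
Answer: 38 + 2*I ≈ 38.0 + 2.0*I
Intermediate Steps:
G = -2 (G = -4 + 2 = -2)
s(n) = 2*I (s(n) = sqrt(-4) = 2*I)
l = -2 (l = 4/(-2) = 4*(-1/2) = -2)
F(C) = 2 + 2*I
f(18) + F(l) = 2*18 + (2 + 2*I) = 36 + (2 + 2*I) = 38 + 2*I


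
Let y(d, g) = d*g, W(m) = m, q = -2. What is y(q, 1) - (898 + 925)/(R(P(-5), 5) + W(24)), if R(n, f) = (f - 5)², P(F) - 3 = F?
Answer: -1871/24 ≈ -77.958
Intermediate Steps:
P(F) = 3 + F
R(n, f) = (-5 + f)²
y(q, 1) - (898 + 925)/(R(P(-5), 5) + W(24)) = -2*1 - (898 + 925)/((-5 + 5)² + 24) = -2 - 1823/(0² + 24) = -2 - 1823/(0 + 24) = -2 - 1823/24 = -1871/24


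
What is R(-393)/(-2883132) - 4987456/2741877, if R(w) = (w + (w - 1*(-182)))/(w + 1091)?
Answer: -278802365290453/153272914902702 ≈ -1.8190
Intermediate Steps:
R(w) = (182 + 2*w)/(1091 + w) (R(w) = (w + (w + 182))/(1091 + w) = (w + (182 + w))/(1091 + w) = (182 + 2*w)/(1091 + w))
R(-393)/(-2883132) - 4987456/2741877 = (2*(91 - 393)/(1091 - 393))/(-2883132) - 4987456/2741877 = (2*(-302)/698)*(-1/2883132) - 4987456*1/2741877 = (2*(1/698)*(-302))*(-1/2883132) - 4987456/2741877 = -302/349*(-1/2883132) - 4987456/2741877 = 151/503106534 - 4987456/2741877 = -278802365290453/153272914902702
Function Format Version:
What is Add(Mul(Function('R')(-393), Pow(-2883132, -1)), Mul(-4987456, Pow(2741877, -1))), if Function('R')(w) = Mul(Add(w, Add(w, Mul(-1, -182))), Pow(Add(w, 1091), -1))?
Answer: Rational(-278802365290453, 153272914902702) ≈ -1.8190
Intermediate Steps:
Function('R')(w) = Mul(Pow(Add(1091, w), -1), Add(182, Mul(2, w))) (Function('R')(w) = Mul(Add(w, Add(w, 182)), Pow(Add(1091, w), -1)) = Mul(Add(w, Add(182, w)), Pow(Add(1091, w), -1)) = Mul(Add(182, Mul(2, w)), Pow(Add(1091, w), -1)) = Mul(Pow(Add(1091, w), -1), Add(182, Mul(2, w))))
Add(Mul(Function('R')(-393), Pow(-2883132, -1)), Mul(-4987456, Pow(2741877, -1))) = Add(Mul(Mul(2, Pow(Add(1091, -393), -1), Add(91, -393)), Pow(-2883132, -1)), Mul(-4987456, Pow(2741877, -1))) = Add(Mul(Mul(2, Pow(698, -1), -302), Rational(-1, 2883132)), Mul(-4987456, Rational(1, 2741877))) = Add(Mul(Mul(2, Rational(1, 698), -302), Rational(-1, 2883132)), Rational(-4987456, 2741877)) = Add(Mul(Rational(-302, 349), Rational(-1, 2883132)), Rational(-4987456, 2741877)) = Add(Rational(151, 503106534), Rational(-4987456, 2741877)) = Rational(-278802365290453, 153272914902702)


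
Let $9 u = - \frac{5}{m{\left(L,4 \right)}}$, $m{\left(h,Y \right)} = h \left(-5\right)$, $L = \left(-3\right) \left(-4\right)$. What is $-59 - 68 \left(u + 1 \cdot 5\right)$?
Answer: $- \frac{10790}{27} \approx -399.63$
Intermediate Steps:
$L = 12$
$m{\left(h,Y \right)} = - 5 h$
$u = \frac{1}{108}$ ($u = \frac{\left(-5\right) \frac{1}{\left(-5\right) 12}}{9} = \frac{\left(-5\right) \frac{1}{-60}}{9} = \frac{\left(-5\right) \left(- \frac{1}{60}\right)}{9} = \frac{1}{9} \cdot \frac{1}{12} = \frac{1}{108} \approx 0.0092593$)
$-59 - 68 \left(u + 1 \cdot 5\right) = -59 - 68 \left(\frac{1}{108} + 1 \cdot 5\right) = -59 - 68 \left(\frac{1}{108} + 5\right) = -59 - \frac{9197}{27} = - \frac{10790}{27}$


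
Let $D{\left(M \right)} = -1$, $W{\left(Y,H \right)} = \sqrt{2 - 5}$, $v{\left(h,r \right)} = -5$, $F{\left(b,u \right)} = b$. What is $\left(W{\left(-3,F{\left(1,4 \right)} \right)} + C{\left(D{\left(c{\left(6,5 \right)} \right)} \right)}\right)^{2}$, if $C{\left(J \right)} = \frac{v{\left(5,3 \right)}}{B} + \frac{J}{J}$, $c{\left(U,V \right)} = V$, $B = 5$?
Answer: $-3$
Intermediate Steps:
$W{\left(Y,H \right)} = i \sqrt{3}$ ($W{\left(Y,H \right)} = \sqrt{-3} = i \sqrt{3}$)
$C{\left(J \right)} = 0$ ($C{\left(J \right)} = - \frac{5}{5} + \frac{J}{J} = \left(-5\right) \frac{1}{5} + 1 = -1 + 1 = 0$)
$\left(W{\left(-3,F{\left(1,4 \right)} \right)} + C{\left(D{\left(c{\left(6,5 \right)} \right)} \right)}\right)^{2} = \left(i \sqrt{3} + 0\right)^{2} = \left(i \sqrt{3}\right)^{2} = -3$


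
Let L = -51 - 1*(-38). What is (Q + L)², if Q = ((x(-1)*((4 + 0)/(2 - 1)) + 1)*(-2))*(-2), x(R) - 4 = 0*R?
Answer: 3025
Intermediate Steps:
x(R) = 4 (x(R) = 4 + 0*R = 4 + 0 = 4)
Q = 68 (Q = ((4*((4 + 0)/(2 - 1)) + 1)*(-2))*(-2) = ((4*(4/1) + 1)*(-2))*(-2) = ((4*(4*1) + 1)*(-2))*(-2) = ((4*4 + 1)*(-2))*(-2) = ((16 + 1)*(-2))*(-2) = (17*(-2))*(-2) = -34*(-2) = 68)
L = -13 (L = -51 + 38 = -13)
(Q + L)² = (68 - 13)² = 55² = 3025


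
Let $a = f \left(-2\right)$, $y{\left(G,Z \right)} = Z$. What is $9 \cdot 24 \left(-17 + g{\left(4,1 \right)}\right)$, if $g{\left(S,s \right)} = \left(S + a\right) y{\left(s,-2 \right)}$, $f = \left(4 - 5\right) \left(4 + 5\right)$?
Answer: $-13176$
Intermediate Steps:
$f = -9$ ($f = \left(-1\right) 9 = -9$)
$a = 18$ ($a = \left(-9\right) \left(-2\right) = 18$)
$g{\left(S,s \right)} = -36 - 2 S$ ($g{\left(S,s \right)} = \left(S + 18\right) \left(-2\right) = \left(18 + S\right) \left(-2\right) = -36 - 2 S$)
$9 \cdot 24 \left(-17 + g{\left(4,1 \right)}\right) = 9 \cdot 24 \left(-17 - 44\right) = 216 \left(-17 - 44\right) = 216 \left(-61\right) = -13176$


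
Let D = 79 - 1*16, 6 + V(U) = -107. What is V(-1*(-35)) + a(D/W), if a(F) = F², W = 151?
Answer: -2572544/22801 ≈ -112.83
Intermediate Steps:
V(U) = -113 (V(U) = -6 - 107 = -113)
D = 63 (D = 79 - 16 = 63)
V(-1*(-35)) + a(D/W) = -113 + (63/151)² = -113 + 3969/22801 = -2572544/22801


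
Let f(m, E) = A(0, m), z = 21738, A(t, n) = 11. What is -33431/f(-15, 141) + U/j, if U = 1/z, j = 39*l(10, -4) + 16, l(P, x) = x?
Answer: -101741230931/33476520 ≈ -3039.2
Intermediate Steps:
f(m, E) = 11
j = -140 (j = 39*(-4) + 16 = -156 + 16 = -140)
U = 1/21738 ≈ 4.6002e-5
-33431/f(-15, 141) + U/j = -33431/11 + (1/21738)/(-140) = -33431*1/11 + (1/21738)*(-1/140) = -33431/11 - 1/3043320 = -101741230931/33476520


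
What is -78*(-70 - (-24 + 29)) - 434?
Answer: 5416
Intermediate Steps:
-78*(-70 - (-24 + 29)) - 434 = -78*(-70 - 1*5) - 434 = -78*(-70 - 5) - 434 = -78*(-75) - 434 = 5850 - 434 = 5416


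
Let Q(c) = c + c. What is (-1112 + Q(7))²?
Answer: 1205604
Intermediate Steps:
Q(c) = 2*c
(-1112 + Q(7))² = (-1112 + 2*7)² = (-1112 + 14)² = (-1098)² = 1205604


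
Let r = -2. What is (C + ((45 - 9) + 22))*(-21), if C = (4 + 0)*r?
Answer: -1050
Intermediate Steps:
C = -8 (C = (4 + 0)*(-2) = 4*(-2) = -8)
(C + ((45 - 9) + 22))*(-21) = (-8 + ((45 - 9) + 22))*(-21) = (-8 + (36 + 22))*(-21) = (-8 + 58)*(-21) = 50*(-21) = -1050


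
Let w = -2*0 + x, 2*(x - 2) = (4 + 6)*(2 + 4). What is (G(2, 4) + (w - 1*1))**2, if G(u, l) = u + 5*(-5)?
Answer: 64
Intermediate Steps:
x = 32 (x = 2 + ((4 + 6)*(2 + 4))/2 = 2 + (10*6)/2 = 2 + (1/2)*60 = 2 + 30 = 32)
G(u, l) = -25 + u (G(u, l) = u - 25 = -25 + u)
w = 32 (w = -2*0 + 32 = 0 + 32 = 32)
(G(2, 4) + (w - 1*1))**2 = ((-25 + 2) + (32 - 1*1))**2 = (-23 + (32 - 1))**2 = (-23 + 31)**2 = 8**2 = 64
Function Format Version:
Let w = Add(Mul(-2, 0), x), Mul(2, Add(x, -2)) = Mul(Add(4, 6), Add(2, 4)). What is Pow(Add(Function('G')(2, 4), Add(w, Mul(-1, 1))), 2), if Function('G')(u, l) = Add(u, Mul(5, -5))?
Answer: 64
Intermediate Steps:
x = 32 (x = Add(2, Mul(Rational(1, 2), Mul(Add(4, 6), Add(2, 4)))) = Add(2, Mul(Rational(1, 2), Mul(10, 6))) = Add(2, Mul(Rational(1, 2), 60)) = Add(2, 30) = 32)
Function('G')(u, l) = Add(-25, u) (Function('G')(u, l) = Add(u, -25) = Add(-25, u))
w = 32 (w = Add(Mul(-2, 0), 32) = Add(0, 32) = 32)
Pow(Add(Function('G')(2, 4), Add(w, Mul(-1, 1))), 2) = Pow(Add(Add(-25, 2), Add(32, Mul(-1, 1))), 2) = Pow(Add(-23, Add(32, -1)), 2) = Pow(Add(-23, 31), 2) = Pow(8, 2) = 64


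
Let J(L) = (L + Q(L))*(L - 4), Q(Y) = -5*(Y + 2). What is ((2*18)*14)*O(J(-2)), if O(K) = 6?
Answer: 3024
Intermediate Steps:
Q(Y) = -10 - 5*Y (Q(Y) = -5*(2 + Y) = -10 - 5*Y)
J(L) = (-10 - 4*L)*(-4 + L) (J(L) = (L + (-10 - 5*L))*(L - 4) = (-10 - 4*L)*(-4 + L))
((2*18)*14)*O(J(-2)) = ((2*18)*14)*6 = (36*14)*6 = 504*6 = 3024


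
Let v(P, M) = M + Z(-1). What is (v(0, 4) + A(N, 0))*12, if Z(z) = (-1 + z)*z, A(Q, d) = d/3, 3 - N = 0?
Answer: 72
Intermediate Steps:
N = 3 (N = 3 - 1*0 = 3 + 0 = 3)
A(Q, d) = d/3 (A(Q, d) = d*(⅓) = d/3)
Z(z) = z*(-1 + z)
v(P, M) = 2 + M (v(P, M) = M - (-1 - 1) = M - 1*(-2) = M + 2 = 2 + M)
(v(0, 4) + A(N, 0))*12 = ((2 + 4) + (⅓)*0)*12 = (6 + 0)*12 = 6*12 = 72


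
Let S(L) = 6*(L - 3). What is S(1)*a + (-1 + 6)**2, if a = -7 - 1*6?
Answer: 181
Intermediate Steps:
S(L) = -18 + 6*L (S(L) = 6*(-3 + L) = -18 + 6*L)
a = -13 (a = -7 - 6 = -13)
S(1)*a + (-1 + 6)**2 = (-18 + 6*1)*(-13) + (-1 + 6)**2 = (-18 + 6)*(-13) + 5**2 = -12*(-13) + 25 = 156 + 25 = 181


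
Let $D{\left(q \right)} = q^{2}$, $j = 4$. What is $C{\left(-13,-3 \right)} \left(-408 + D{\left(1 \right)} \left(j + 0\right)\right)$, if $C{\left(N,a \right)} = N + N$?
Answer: $10504$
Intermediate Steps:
$C{\left(N,a \right)} = 2 N$
$C{\left(-13,-3 \right)} \left(-408 + D{\left(1 \right)} \left(j + 0\right)\right) = 2 \left(-13\right) \left(-408 + 1^{2} \left(4 + 0\right)\right) = - 26 \left(-408 + 1 \cdot 4\right) = - 26 \left(-408 + 4\right) = \left(-26\right) \left(-404\right) = 10504$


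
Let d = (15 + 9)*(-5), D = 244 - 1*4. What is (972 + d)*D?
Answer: 204480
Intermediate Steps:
D = 240 (D = 244 - 4 = 240)
d = -120 (d = 24*(-5) = -120)
(972 + d)*D = (972 - 120)*240 = 852*240 = 204480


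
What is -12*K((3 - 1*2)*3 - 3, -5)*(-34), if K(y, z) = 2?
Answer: 816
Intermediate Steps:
-12*K((3 - 1*2)*3 - 3, -5)*(-34) = -12*2*(-34) = -24*(-34) = 816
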